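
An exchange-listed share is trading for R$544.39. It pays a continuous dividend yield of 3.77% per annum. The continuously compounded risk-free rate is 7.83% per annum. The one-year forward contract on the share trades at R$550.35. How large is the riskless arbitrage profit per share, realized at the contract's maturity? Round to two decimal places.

Fair forward: F* = S·e^(carry·T), with carry = (r − q) = 0.0783 − 0.0377 = 0.0406
F* = 544.39 · e^(0.0406 × 12/12) = 544.39 · e^0.040600 = 544.39 × 1.041435 = R$566.9468
Market R$550.35 < fair R$566.9468: forward underpriced → reverse cash-and-carry (short spot, go long the forward).
At maturity, profit = |F_mkt − F*| = |550.35 − 566.9468| = R$16.60 per share

R$16.60 per share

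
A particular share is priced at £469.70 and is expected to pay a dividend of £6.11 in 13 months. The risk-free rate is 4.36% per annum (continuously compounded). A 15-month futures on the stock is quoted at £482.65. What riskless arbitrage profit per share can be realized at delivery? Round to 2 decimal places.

£7.20 per share

PV(dividends) I = 6.11·e^(−0.0436·13/12) = 5.8281
Fair futures F* = (S − I)·e^(rT) = (469.70 − 5.8281)·e^0.054500 = 463.8719 × 1.056012 = 489.8543
Market £482.65 < fair 489.8543: forward underpriced → reverse cash-and-carry (short the stock, invest proceeds at r, pay the dividends, go long the forward).
Profit at T = |F_mkt − F*| = |482.65 − 489.8543| = £7.20 per share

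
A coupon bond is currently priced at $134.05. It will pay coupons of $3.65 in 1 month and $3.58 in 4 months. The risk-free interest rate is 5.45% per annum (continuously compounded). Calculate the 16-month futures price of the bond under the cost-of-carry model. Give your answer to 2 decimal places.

PV(coupons) I = 3.65·e^(−0.0545·1/12) + 3.58·e^(−0.0545·4/12)
I = 3.6335 + 3.5156 = 7.1491
F = (S − I)·e^(rT) = (134.05 − 7.1491) · e^(0.0545·16/12)
= 126.9009 · e^0.072667 = 126.9009 × 1.075372 = $136.47

$136.47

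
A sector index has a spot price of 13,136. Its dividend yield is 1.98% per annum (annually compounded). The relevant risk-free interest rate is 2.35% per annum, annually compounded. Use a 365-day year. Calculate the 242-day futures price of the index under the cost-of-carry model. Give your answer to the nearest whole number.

13,168

F = S · (1+r)^T / (1+q)^T
= 13136 × 1.015520 / 1.013084 = 13136 × 1.002405
F = 13,168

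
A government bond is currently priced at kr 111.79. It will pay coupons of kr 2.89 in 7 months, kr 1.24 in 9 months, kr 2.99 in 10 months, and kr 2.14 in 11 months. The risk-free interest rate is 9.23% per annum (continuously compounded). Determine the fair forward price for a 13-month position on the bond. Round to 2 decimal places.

kr 114.01

PV(coupons) I = 2.89·e^(−0.0923·7/12) + 1.24·e^(−0.0923·9/12) + 2.99·e^(−0.0923·10/12) + 2.14·e^(−0.0923·11/12)
I = 2.7385 + 1.1571 + 2.7686 + 1.9664 = 8.6306
F = (S − I)·e^(rT) = (111.79 − 8.6306) · e^(0.0923·13/12)
= 103.1594 · e^0.099992 = 103.1594 × 1.105162 = kr 114.01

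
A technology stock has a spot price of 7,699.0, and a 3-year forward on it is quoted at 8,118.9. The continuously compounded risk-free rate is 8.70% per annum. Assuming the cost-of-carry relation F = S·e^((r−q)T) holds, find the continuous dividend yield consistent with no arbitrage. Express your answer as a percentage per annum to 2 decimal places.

From F = S·e^((r−q)T): (r − q) = ln(F/S)/T
ln(8118.9/7699.0) = ln(1.054540) = 0.053105
(r − q) = 0.053105 / (3) = 0.017702
q = r − ln(F/S)/T = 0.0870 − 0.017702 = 0.069298
q = 6.93%

6.93%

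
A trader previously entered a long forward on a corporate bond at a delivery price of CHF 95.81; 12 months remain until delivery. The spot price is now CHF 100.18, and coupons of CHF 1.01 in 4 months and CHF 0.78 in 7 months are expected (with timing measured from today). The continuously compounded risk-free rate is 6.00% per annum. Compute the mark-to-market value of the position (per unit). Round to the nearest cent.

CHF 8.21

PV(remaining coupons) I = 1.01·e^(−0.0600·4/12) + 0.78·e^(−0.0600·7/12) = 1.7432
Current forward F = (S − I)·e^(rT) = (100.18 − 1.7432)·e^(0.0600·12/12) = 98.4368 × 1.061837 = 104.5238
Value (long) = (F − K)·e^(−rT) = (104.5238 − 95.81) × 0.941765 = 8.2064
Value = CHF 8.21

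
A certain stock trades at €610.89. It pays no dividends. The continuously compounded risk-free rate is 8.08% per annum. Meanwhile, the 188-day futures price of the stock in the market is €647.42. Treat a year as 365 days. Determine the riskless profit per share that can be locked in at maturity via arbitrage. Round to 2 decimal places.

€10.57 per share

Fair futures: F* = S·e^(carry·T), with carry = r = 0.0808
F* = 610.89 · e^(0.0808 × 188/365) = 610.89 · e^0.041618 = 610.89 × 1.042496 = €636.8504
Market €647.42 > fair €636.8504: forward overpriced → cash-and-carry (buy spot, short the forward).
At maturity, profit = |F_mkt − F*| = |647.42 − 636.8504| = €10.57 per share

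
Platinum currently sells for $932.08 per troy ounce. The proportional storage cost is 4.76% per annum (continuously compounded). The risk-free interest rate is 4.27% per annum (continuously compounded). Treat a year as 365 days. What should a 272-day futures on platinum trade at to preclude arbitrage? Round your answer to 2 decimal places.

Net carry = r + u − y = 0.0427 + 0.0476 − 0.0000 = 0.0903
F = S·e^((r+u−y)T) = 932.08 · e^(0.0903 × 272/365) = 932.08 · e^0.067292
= 932.08 × 1.069608 = $996.96 per troy ounce

$996.96 per troy ounce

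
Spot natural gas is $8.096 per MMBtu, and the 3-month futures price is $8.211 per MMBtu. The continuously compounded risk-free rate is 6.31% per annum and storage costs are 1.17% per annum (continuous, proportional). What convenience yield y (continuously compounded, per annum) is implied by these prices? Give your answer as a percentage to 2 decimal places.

F = S·e^((r+u−y)T) ⇒ (r+u−y) = ln(F/S)/T
ln(8.211/8.096) = 0.014105; /T ⇒ 0.056420
y = r + u − ln(F/S)/T = 0.0631 + 0.0117 − 0.056420 = 0.018380
y = 1.84%

1.84%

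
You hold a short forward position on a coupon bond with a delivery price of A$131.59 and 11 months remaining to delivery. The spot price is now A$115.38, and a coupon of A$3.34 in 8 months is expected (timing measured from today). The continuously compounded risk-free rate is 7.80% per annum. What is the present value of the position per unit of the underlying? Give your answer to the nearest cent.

PV(remaining coupons) I = 3.34·e^(−0.0780·8/12) = 3.1708
Current forward F = (S − I)·e^(rT) = (115.38 − 3.1708)·e^(0.0780·11/12) = 112.2092 × 1.074118 = 120.5259
Value (long) = (F − K)·e^(−rT) = (120.5259 − 131.59) × 0.930996 = -10.3006
Short position value = −(long value) = A$10.30

A$10.30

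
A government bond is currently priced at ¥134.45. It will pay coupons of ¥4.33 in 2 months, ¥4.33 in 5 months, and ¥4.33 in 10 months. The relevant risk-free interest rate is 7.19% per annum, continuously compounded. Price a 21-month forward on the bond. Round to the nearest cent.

¥138.23

PV(coupons) I = 4.33·e^(−0.0719·2/12) + 4.33·e^(−0.0719·5/12) + 4.33·e^(−0.0719·10/12)
I = 4.2784 + 4.2022 + 4.0782 = 12.5588
F = (S − I)·e^(rT) = (134.45 − 12.5588) · e^(0.0719·21/12)
= 121.8912 · e^0.125825 = 121.8912 × 1.134084 = ¥138.23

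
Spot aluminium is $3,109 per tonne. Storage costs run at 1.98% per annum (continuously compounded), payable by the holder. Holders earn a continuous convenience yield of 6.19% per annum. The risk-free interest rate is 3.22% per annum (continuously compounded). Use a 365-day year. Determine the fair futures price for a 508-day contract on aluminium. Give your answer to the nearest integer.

Net carry = r + u − y = 0.0322 + 0.0198 − 0.0619 = -0.0099
F = S·e^((r+u−y)T) = 3109 · e^(-0.0099 × 508/365) = 3109 · e^-0.013779
= 3109 × 0.986315 = $3,066 per tonne

$3,066 per tonne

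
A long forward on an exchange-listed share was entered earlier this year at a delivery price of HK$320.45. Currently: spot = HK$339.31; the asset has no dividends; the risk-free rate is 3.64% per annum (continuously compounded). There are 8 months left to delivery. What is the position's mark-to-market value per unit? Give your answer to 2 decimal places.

Current fair forward for the remaining 8 months: F = S·e^(r·T), r = 0.0364
F = 339.31 · e^(0.0364 × 8/12) = 339.31 × 1.024563 = 347.6445
Value of long forward = (F − K)·e^(−rT) = (347.6445 − 320.45) · e^(−0.0364·8/12)
= 27.1945 × 0.976025 = 26.54

HK$26.54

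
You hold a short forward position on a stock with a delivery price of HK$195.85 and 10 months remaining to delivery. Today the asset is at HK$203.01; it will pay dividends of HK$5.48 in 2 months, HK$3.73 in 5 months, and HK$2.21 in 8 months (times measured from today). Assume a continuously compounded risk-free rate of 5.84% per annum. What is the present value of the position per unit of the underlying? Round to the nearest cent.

PV(remaining dividends) I = 5.48·e^(−0.0584·2/12) + 3.73·e^(−0.0584·5/12) + 2.21·e^(−0.0584·8/12) = 11.1929
Current forward F = (S − I)·e^(rT) = (203.01 − 11.1929)·e^(0.0584·10/12) = 191.8171 × 1.049870 = 201.3830
Value (long) = (F − K)·e^(−rT) = (201.3830 − 195.85) × 0.952499 = 5.2702
Short position value = −(long value) = -HK$5.27

-HK$5.27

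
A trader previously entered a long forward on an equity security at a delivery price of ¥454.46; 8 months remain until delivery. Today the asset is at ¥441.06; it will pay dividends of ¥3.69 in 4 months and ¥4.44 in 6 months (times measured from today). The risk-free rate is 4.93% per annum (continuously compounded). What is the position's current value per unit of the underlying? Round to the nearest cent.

PV(remaining dividends) I = 3.69·e^(−0.0493·4/12) + 4.44·e^(−0.0493·6/12) = 7.9617
Current forward F = (S − I)·e^(rT) = (441.06 − 7.9617)·e^(0.0493·8/12) = 433.0983 × 1.033413 = 447.5694
Value (long) = (F − K)·e^(−rT) = (447.5694 − 454.46) × 0.967668 = -6.6678
Value = -¥6.67

-¥6.67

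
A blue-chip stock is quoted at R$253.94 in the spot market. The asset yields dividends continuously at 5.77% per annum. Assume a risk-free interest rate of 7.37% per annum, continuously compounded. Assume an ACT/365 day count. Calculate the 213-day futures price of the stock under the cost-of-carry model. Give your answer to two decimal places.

F = S·e^((r − q)T) = 253.94 · e^((0.0737 − 0.0577) × 213/365)
= 253.94 · e^0.009337 = 253.94 × 1.009381
F = R$256.32

R$256.32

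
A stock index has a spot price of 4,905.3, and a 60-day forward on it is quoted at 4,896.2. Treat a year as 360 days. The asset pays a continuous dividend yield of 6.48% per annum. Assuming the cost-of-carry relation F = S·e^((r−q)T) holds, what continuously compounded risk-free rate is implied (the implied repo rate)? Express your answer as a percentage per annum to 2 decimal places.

5.37%

From F = S·e^((r−q)T): (r − q) = ln(F/S)/T
ln(4896.2/4905.3) = ln(0.998145) = -0.001857
(r − q) = -0.001857 / (60/360) = -0.011142
r = ln(F/S)/T + q = -0.011142 + 0.0648 = 0.053658
r = 5.37%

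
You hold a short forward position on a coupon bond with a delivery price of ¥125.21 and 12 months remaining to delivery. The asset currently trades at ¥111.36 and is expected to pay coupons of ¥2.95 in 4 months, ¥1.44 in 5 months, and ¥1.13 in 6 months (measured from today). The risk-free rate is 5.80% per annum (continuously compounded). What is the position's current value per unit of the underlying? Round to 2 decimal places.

PV(remaining coupons) I = 2.95·e^(−0.0580·4/12) + 1.44·e^(−0.0580·5/12) + 1.13·e^(−0.0580·6/12) = 5.3968
Current forward F = (S − I)·e^(rT) = (111.36 − 5.3968)·e^(0.0580·12/12) = 105.9632 × 1.059715 = 112.2908
Value (long) = (F − K)·e^(−rT) = (112.2908 − 125.21) × 0.943650 = -12.1912
Short position value = −(long value) = ¥12.19

¥12.19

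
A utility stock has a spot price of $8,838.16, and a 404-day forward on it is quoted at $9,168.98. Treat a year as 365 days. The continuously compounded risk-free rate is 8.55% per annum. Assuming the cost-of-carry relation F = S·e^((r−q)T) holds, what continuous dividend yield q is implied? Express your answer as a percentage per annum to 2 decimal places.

5.23%

From F = S·e^((r−q)T): (r − q) = ln(F/S)/T
ln(9168.98/8838.16) = ln(1.037431) = 0.036747
(r − q) = 0.036747 / (404/365) = 0.033200
q = r − ln(F/S)/T = 0.0855 − 0.033200 = 0.052300
q = 5.23%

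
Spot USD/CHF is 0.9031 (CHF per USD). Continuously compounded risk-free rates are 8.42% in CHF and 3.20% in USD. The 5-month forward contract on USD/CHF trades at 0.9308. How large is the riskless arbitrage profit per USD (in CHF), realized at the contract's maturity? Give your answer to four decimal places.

Fair forward: F* = S·e^(carry·T), with carry = (r_CHF − r_USD) = 0.0842 − 0.0320 = 0.0522
F* = 0.9031 · e^(0.0522 × 5/12) = 0.9031 · e^0.021750 = 0.9031 × 1.021988 = 0.9230
Market 0.9308 > fair 0.9230: forward overpriced → cash-and-carry (buy spot, short the forward).
At maturity, profit = |F_mkt − F*| = |0.9308 − 0.9230| = 0.0078 per USD (in CHF)

0.0078 per USD (in CHF)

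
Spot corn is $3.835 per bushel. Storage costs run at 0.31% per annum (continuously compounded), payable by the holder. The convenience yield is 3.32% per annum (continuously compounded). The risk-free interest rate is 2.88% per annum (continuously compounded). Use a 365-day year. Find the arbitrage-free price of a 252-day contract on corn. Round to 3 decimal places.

$3.832 per bushel

Net carry = r + u − y = 0.0288 + 0.0031 − 0.0332 = -0.0013
F = S·e^((r+u−y)T) = 3.835 · e^(-0.0013 × 252/365) = 3.835 · e^-0.000898
= 3.835 × 0.999102 = $3.832 per bushel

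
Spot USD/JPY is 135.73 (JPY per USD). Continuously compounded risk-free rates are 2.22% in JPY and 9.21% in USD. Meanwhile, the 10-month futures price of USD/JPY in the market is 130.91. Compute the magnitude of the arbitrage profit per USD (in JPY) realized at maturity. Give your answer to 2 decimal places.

Fair futures: F* = S·e^(carry·T), with carry = (r_JPY − r_USD) = 0.0222 − 0.0921 = -0.0699
F* = 135.73 · e^(-0.0699 × 10/12) = 135.73 · e^-0.058250 = 135.73 × 0.943414 = 128.0496
Market 130.91 > fair 128.0496: forward overpriced → cash-and-carry (buy spot, short the forward).
At maturity, profit = |F_mkt − F*| = |130.91 − 128.0496| = 2.86 per USD (in JPY)

2.86 per USD (in JPY)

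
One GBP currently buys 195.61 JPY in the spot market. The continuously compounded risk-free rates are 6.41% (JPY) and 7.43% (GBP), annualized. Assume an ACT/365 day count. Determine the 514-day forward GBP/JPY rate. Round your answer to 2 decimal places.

F = S·e^((r_JPY − r_GBP)T) = 195.61 · e^((0.0641 − 0.0743) × 514/365)
= 195.61 · e^-0.014364 = 195.61 × 0.985739
F = 192.82 JPY per GBP

192.82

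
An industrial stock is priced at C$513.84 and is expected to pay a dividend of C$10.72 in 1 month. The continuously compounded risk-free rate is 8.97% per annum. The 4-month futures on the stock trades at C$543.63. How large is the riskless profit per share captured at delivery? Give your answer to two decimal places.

C$25.16 per share

PV(dividends) I = 10.72·e^(−0.0897·1/12) = 10.6402
Fair futures F* = (S − I)·e^(rT) = (513.84 − 10.6402)·e^0.029900 = 503.1998 × 1.030351 = 518.4724
Market C$543.63 > fair 518.4724: forward overpriced → cash-and-carry (borrow at r, buy the stock and collect the dividends, short the forward).
Profit at T = |F_mkt − F*| = |543.63 − 518.4724| = C$25.16 per share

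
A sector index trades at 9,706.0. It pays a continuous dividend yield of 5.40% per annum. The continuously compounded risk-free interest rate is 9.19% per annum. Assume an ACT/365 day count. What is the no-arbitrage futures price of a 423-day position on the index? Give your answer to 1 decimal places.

F = S·e^((r − q)T) = 9706.0 · e^((0.0919 − 0.0540) × 423/365)
= 9706.0 · e^0.043922 = 9706.0 × 1.044901
F = 10,141.8

10,141.8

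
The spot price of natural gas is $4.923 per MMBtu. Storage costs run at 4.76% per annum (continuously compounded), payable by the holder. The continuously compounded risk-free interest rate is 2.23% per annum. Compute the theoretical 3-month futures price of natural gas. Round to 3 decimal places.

$5.010 per MMBtu

Net carry = r + u − y = 0.0223 + 0.0476 − 0.0000 = 0.0699
F = S·e^((r+u−y)T) = 4.923 · e^(0.0699 × 3/12) = 4.923 · e^0.017475
= 4.923 × 1.017629 = $5.010 per MMBtu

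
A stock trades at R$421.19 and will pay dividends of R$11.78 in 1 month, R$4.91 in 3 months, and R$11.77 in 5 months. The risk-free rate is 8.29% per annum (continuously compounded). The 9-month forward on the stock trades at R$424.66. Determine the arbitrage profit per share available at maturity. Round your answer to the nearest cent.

PV(dividends) I = 11.78·e^(−0.0829·1/12) + 4.91·e^(−0.0829·3/12) + 11.77·e^(−0.0829·5/12) = 27.8786
Fair forward F* = (S − I)·e^(rT) = (421.19 − 27.8786)·e^0.062175 = 393.3114 × 1.064149 = 418.5419
Market R$424.66 > fair 418.5419: forward overpriced → cash-and-carry (borrow at r, buy the stock and collect the dividends, short the forward).
Profit at T = |F_mkt − F*| = |424.66 − 418.5419| = R$6.12 per share

R$6.12 per share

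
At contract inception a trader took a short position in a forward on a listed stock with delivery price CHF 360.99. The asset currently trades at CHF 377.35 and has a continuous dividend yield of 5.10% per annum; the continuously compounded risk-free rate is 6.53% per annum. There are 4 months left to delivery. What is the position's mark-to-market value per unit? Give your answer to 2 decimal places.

-CHF 17.77

Current fair forward for the remaining 4 months: F = S·e^((r − q)·T), (r − q) = 0.0653 − 0.0510 = 0.0143
F = 377.35 · e^(0.0143 × 4/12) = 377.35 × 1.004778 = 379.1530
Value of long forward = (F − K)·e^(−rT) = (379.1530 − 360.99) · e^(−0.0653·4/12)
= 18.1630 × 0.978469 = 17.77
Short position value = −(long value) = -CHF 17.77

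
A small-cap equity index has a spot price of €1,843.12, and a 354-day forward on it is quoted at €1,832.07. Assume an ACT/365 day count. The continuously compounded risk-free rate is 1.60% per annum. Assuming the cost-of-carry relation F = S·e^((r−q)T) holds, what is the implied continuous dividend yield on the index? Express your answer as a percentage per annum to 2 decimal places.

2.22%

From F = S·e^((r−q)T): (r − q) = ln(F/S)/T
ln(1832.07/1843.12) = ln(0.994005) = -0.006013
(r − q) = -0.006013 / (354/365) = -0.006200
q = r − ln(F/S)/T = 0.0160 + 0.006200 = 0.022200
q = 2.22%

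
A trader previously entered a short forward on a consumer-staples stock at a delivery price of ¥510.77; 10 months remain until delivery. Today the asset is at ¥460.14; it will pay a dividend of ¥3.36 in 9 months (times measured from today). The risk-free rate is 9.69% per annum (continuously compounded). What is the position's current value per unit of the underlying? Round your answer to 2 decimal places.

PV(remaining dividends) I = 3.36·e^(−0.0969·9/12) = 3.1245
Current forward F = (S − I)·e^(rT) = (460.14 − 3.1245)·e^(0.0969·10/12) = 457.0155 × 1.084100 = 495.4505
Value (long) = (F − K)·e^(−rT) = (495.4505 − 510.77) × 0.922424 = -14.1311
Short position value = −(long value) = ¥14.13

¥14.13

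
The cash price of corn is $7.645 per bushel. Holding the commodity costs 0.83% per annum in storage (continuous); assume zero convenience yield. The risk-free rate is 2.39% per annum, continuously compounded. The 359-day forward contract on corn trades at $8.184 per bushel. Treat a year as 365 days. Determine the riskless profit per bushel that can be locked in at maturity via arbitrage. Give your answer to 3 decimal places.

Fair forward: F* = S·e^(carry·T), with carry = (r + u) = 0.0239 + 0.0083 = 0.0322
F* = 7.645 · e^(0.0322 × 359/365) = 7.645 · e^0.031671 = 7.645 × 1.032178 = $7.8910
Market $8.184 > fair $7.8910: forward overpriced → cash-and-carry (buy spot, short the forward).
At maturity, profit = |F_mkt − F*| = |8.184 − 7.8910| = $0.293 per bushel

$0.293 per bushel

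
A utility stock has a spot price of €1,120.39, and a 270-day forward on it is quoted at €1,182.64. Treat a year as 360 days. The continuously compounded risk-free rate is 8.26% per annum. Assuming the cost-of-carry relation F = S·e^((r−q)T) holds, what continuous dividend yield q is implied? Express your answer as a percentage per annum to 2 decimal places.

1.05%

From F = S·e^((r−q)T): (r − q) = ln(F/S)/T
ln(1182.64/1120.39) = ln(1.055561) = 0.054072
(r − q) = 0.054072 / (270/360) = 0.072096
q = r − ln(F/S)/T = 0.0826 − 0.072096 = 0.010504
q = 1.05%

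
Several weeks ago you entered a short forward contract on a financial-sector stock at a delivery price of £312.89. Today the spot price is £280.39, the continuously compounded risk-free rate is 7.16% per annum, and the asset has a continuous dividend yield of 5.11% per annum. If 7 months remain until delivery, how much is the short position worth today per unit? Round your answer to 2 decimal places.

£27.94

Current fair forward for the remaining 7 months: F = S·e^((r − q)·T), (r − q) = 0.0716 − 0.0511 = 0.0205
F = 280.39 · e^(0.0205 × 7/12) = 280.39 × 1.012030 = 283.7631
Value of long forward = (F − K)·e^(−rT) = (283.7631 − 312.89) · e^(−0.0716·7/12)
= -29.1269 × 0.959094 = -27.94
Short position value = −(long value) = £27.94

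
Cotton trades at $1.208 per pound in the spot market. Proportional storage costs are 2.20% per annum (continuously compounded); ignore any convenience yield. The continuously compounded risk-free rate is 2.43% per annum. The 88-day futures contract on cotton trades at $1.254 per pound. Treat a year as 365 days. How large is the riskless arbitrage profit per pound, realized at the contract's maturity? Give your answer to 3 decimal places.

$0.032 per pound

Fair futures: F* = S·e^(carry·T), with carry = (r + u) = 0.0243 + 0.0220 = 0.0463
F* = 1.208 · e^(0.0463 × 88/365) = 1.208 · e^0.011163 = 1.208 × 1.011226 = $1.2216
Market $1.254 > fair $1.2216: forward overpriced → cash-and-carry (buy spot, short the forward).
At maturity, profit = |F_mkt − F*| = |1.254 − 1.2216| = $0.032 per pound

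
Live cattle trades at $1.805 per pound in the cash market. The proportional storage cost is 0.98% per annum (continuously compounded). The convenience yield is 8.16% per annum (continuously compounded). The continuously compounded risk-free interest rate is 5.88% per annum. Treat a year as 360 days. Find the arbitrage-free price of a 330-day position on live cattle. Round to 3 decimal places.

Net carry = r + u − y = 0.0588 + 0.0098 − 0.0816 = -0.0130
F = S·e^((r+u−y)T) = 1.805 · e^(-0.0130 × 330/360) = 1.805 · e^-0.011917
= 1.805 × 0.988154 = $1.784 per pound

$1.784 per pound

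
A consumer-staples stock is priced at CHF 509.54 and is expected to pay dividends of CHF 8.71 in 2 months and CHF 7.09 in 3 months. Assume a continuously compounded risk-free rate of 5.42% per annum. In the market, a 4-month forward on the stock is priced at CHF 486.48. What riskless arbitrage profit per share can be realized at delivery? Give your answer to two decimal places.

CHF 16.44 per share

PV(dividends) I = 8.71·e^(−0.0542·2/12) + 7.09·e^(−0.0542·3/12) = 15.6263
Fair forward F* = (S − I)·e^(rT) = (509.54 − 15.6263)·e^0.018067 = 493.9137 × 1.018231 = 502.9182
Market CHF 486.48 < fair 502.9182: forward underpriced → reverse cash-and-carry (short the stock, invest proceeds at r, pay the dividends, go long the forward).
Profit at T = |F_mkt − F*| = |486.48 − 502.9182| = CHF 16.44 per share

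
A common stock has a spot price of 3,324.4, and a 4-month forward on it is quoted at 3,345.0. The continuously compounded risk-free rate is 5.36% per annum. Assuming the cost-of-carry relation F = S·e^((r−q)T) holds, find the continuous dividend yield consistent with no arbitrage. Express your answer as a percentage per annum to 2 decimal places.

3.51%

From F = S·e^((r−q)T): (r − q) = ln(F/S)/T
ln(3345.0/3324.4) = ln(1.006197) = 0.006178
(r − q) = 0.006178 / (4/12) = 0.018534
q = r − ln(F/S)/T = 0.0536 − 0.018534 = 0.035066
q = 3.51%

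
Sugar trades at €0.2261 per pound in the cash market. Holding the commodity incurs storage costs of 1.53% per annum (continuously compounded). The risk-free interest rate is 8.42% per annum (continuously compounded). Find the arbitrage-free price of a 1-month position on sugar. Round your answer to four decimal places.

Net carry = r + u − y = 0.0842 + 0.0153 − 0.0000 = 0.0995
F = S·e^((r+u−y)T) = 0.2261 · e^(0.0995 × 1/12) = 0.2261 · e^0.008292
= 0.2261 × 1.008326 = €0.2280 per pound

€0.2280 per pound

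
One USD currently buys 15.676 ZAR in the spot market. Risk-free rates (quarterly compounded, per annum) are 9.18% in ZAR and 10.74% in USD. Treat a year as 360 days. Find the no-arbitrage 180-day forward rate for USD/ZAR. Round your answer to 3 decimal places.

By covered interest parity, F = S · (1+r_ZAR/4)^(4T) / (1+r_USD/4)^(4T)
= 15.676 × 1.046427 / 1.054421 = 15.676 × 0.992419
F = 15.557 ZAR per USD

15.557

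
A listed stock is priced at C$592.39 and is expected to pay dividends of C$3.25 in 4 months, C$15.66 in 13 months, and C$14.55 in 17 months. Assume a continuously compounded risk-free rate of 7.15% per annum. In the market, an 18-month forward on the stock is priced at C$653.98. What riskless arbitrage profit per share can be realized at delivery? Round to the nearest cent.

PV(dividends) I = 3.25·e^(−0.0715·4/12) + 15.66·e^(−0.0715·13/12) + 14.55·e^(−0.0715·17/12) = 30.8146
Fair forward F* = (S − I)·e^(rT) = (592.39 − 30.8146)·e^0.107250 = 561.5754 × 1.113213 = 625.1530
Market C$653.98 > fair 625.1530: forward overpriced → cash-and-carry (borrow at r, buy the stock and collect the dividends, short the forward).
Profit at T = |F_mkt − F*| = |653.98 − 625.1530| = C$28.83 per share

C$28.83 per share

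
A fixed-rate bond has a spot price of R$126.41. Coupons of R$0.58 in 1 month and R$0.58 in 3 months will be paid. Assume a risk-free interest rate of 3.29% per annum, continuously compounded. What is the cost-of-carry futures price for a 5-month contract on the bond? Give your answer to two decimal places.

PV(coupons) I = 0.58·e^(−0.0329·1/12) + 0.58·e^(−0.0329·3/12)
I = 0.5784 + 0.5752 = 1.1536
F = (S − I)·e^(rT) = (126.41 − 1.1536) · e^(0.0329·5/12)
= 125.2564 · e^0.013708 = 125.2564 × 1.013802 = R$126.99

R$126.99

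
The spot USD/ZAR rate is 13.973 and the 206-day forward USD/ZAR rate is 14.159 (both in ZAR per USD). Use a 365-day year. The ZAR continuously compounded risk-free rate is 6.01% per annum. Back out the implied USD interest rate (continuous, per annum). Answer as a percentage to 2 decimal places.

3.67%

F = S·e^((r_ZAR − r_USD)T) ⇒ r_USD = r_ZAR − ln(F/S)/T
ln(14.159/13.973) = 0.013224; /(206/365) = 0.023431
r_USD = 0.0601 − 0.023431 = 0.036669
r_USD = 3.67%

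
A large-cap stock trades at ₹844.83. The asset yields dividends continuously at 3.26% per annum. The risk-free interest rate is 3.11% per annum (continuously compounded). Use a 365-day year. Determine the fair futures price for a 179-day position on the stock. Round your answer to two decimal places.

₹844.21

F = S·e^((r − q)T) = 844.83 · e^((0.0311 − 0.0326) × 179/365)
= 844.83 · e^-0.000736 = 844.83 × 0.999264
F = ₹844.21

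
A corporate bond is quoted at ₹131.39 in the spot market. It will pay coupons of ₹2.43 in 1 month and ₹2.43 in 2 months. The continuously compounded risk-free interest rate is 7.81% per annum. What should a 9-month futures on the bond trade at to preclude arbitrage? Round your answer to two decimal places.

₹134.21

PV(coupons) I = 2.43·e^(−0.0781·1/12) + 2.43·e^(−0.0781·2/12)
I = 2.4142 + 2.3986 = 4.8128
F = (S − I)·e^(rT) = (131.39 − 4.8128) · e^(0.0781·9/12)
= 126.5772 · e^0.058575 = 126.5772 × 1.060325 = ₹134.21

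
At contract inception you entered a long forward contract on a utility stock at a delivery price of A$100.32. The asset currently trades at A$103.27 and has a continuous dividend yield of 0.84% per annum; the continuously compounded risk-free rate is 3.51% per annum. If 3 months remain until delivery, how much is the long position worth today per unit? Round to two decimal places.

Current fair forward for the remaining 3 months: F = S·e^((r − q)·T), (r − q) = 0.0351 − 0.0084 = 0.0267
F = 103.27 · e^(0.0267 × 3/12) = 103.27 × 1.006697 = 103.9616
Value of long forward = (F − K)·e^(−rT) = (103.9616 − 100.32) · e^(−0.0351·3/12)
= 3.6416 × 0.991263 = 3.61

A$3.61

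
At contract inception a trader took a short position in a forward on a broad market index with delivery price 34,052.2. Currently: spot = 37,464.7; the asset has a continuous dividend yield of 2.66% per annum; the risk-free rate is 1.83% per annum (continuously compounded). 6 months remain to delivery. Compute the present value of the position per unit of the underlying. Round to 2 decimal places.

Current fair forward for the remaining 6 months: F = S·e^((r − q)·T), (r − q) = 0.0183 − 0.0266 = -0.0083
F = 37464.7 · e^(-0.0083 × 6/12) = 37464.7 × 0.99585860 = 37309.5437
Value of long forward = (F − K)·e^(−rT) = (37309.5437 − 34052.2) · e^(−0.0183·6/12)
= 3257.3437 × 0.99089173 = 3227.67
Short position value = −(long value) = -3227.67

-3227.67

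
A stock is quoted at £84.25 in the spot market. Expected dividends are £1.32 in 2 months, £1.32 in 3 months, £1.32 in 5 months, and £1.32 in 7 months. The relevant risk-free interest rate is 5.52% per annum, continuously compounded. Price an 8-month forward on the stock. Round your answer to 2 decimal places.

PV(dividends) I = 1.32·e^(−0.0552·2/12) + 1.32·e^(−0.0552·3/12) + 1.32·e^(−0.0552·5/12) + 1.32·e^(−0.0552·7/12)
I = 1.3079 + 1.3019 + 1.2900 + 1.2782 = 5.1780
F = (S − I)·e^(rT) = (84.25 − 5.1780) · e^(0.0552·8/12)
= 79.0720 · e^0.036800 = 79.0720 × 1.037486 = £82.04

£82.04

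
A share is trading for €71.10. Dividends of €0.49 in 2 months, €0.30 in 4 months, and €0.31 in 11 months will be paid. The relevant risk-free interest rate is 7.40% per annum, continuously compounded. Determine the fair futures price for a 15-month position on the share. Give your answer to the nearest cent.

€76.82

PV(dividends) I = 0.49·e^(−0.0740·2/12) + 0.30·e^(−0.0740·4/12) + 0.31·e^(−0.0740·11/12)
I = 0.4840 + 0.2927 + 0.2897 = 1.0664
F = (S − I)·e^(rT) = (71.10 − 1.0664) · e^(0.0740·15/12)
= 70.0336 · e^0.092500 = 70.0336 × 1.096913 = €76.82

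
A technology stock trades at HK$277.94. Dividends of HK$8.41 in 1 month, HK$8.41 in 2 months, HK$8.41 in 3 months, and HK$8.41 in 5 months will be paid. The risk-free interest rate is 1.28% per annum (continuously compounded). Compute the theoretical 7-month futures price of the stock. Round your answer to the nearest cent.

HK$246.23

PV(dividends) I = 8.41·e^(−0.0128·1/12) + 8.41·e^(−0.0128·2/12) + 8.41·e^(−0.0128·3/12) + 8.41·e^(−0.0128·5/12)
I = 8.4010 + 8.3921 + 8.3831 + 8.3653 = 33.5415
F = (S − I)·e^(rT) = (277.94 − 33.5415) · e^(0.0128·7/12)
= 244.3985 · e^0.007467 = 244.3985 × 1.007495 = HK$246.23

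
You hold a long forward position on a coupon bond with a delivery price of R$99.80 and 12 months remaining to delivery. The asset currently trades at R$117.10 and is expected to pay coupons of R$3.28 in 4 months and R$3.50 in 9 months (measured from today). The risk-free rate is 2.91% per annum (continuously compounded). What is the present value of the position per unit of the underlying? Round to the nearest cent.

PV(remaining coupons) I = 3.28·e^(−0.0291·4/12) + 3.50·e^(−0.0291·9/12) = 6.6728
Current forward F = (S − I)·e^(rT) = (117.10 − 6.6728)·e^(0.0291·12/12) = 110.4272 × 1.029528 = 113.6879
Value (long) = (F − K)·e^(−rT) = (113.6879 − 99.80) × 0.971319 = 13.4896
Value = R$13.49

R$13.49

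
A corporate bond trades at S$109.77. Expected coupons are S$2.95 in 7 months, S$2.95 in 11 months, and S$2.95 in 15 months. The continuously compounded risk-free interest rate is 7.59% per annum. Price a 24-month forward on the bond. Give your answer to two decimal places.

PV(coupons) I = 2.95·e^(−0.0759·7/12) + 2.95·e^(−0.0759·11/12) + 2.95·e^(−0.0759·15/12)
I = 2.8222 + 2.7517 + 2.6830 = 8.2569
F = (S − I)·e^(rT) = (109.77 − 8.2569) · e^(0.0759·24/12)
= 101.5131 · e^0.151800 = 101.5131 × 1.163927 = S$118.15

S$118.15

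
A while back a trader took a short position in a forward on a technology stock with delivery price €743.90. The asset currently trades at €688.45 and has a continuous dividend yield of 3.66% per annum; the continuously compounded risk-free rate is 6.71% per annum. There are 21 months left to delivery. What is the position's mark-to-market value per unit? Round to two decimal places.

€15.74

Current fair forward for the remaining 21 months: F = S·e^((r − q)·T), (r − q) = 0.0671 − 0.0366 = 0.0305
F = 688.45 · e^(0.0305 × 21/12) = 688.45 × 1.054825 = 726.1943
Value of long forward = (F − K)·e^(−rT) = (726.1943 − 743.90) · e^(−0.0671·21/12)
= -17.7057 × 0.889207 = -15.74
Short position value = −(long value) = €15.74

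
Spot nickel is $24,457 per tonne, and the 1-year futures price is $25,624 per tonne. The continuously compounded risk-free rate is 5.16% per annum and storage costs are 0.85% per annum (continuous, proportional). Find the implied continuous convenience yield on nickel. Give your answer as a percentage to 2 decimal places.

1.35%

F = S·e^((r+u−y)T) ⇒ (r+u−y) = ln(F/S)/T
ln(25624/24457) = 0.046613; /T ⇒ 0.046613
y = r + u − ln(F/S)/T = 0.0516 + 0.0085 − 0.046613 = 0.013487
y = 1.35%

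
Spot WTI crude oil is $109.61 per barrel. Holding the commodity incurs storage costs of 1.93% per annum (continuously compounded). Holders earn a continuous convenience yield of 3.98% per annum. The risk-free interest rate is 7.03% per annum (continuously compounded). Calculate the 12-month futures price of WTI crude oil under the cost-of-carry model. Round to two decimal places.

Net carry = r + u − y = 0.0703 + 0.0193 − 0.0398 = 0.0498
F = S·e^((r+u−y)T) = 109.61 · e^(0.0498 × 12/12) = 109.61 · e^0.049800
= 109.61 × 1.051061 = $115.21 per barrel

$115.21 per barrel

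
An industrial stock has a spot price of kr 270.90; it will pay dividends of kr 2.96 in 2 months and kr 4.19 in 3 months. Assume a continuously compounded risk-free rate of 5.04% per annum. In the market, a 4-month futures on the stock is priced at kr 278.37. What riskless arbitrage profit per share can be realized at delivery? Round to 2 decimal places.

kr 10.07 per share

PV(dividends) I = 2.96·e^(−0.0504·2/12) + 4.19·e^(−0.0504·3/12) = 7.0728
Fair futures F* = (S − I)·e^(rT) = (270.90 − 7.0728)·e^0.016800 = 263.8272 × 1.016942 = 268.2970
Market kr 278.37 > fair 268.2970: forward overpriced → cash-and-carry (borrow at r, buy the stock and collect the dividends, short the forward).
Profit at T = |F_mkt − F*| = |278.37 − 268.2970| = kr 10.07 per share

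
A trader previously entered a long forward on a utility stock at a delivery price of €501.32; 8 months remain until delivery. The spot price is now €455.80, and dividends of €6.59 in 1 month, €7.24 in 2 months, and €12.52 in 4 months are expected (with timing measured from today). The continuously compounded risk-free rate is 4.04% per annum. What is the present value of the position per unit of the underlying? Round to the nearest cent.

-€58.31

PV(remaining dividends) I = 6.59·e^(−0.0404·1/12) + 7.24·e^(−0.0404·2/12) + 12.52·e^(−0.0404·4/12) = 26.1118
Current forward F = (S − I)·e^(rT) = (455.80 − 26.1118)·e^(0.0404·8/12) = 429.6882 × 1.027299 = 441.4183
Value (long) = (F − K)·e^(−rT) = (441.4183 − 501.32) × 0.973426 = -58.3099
Value = -€58.31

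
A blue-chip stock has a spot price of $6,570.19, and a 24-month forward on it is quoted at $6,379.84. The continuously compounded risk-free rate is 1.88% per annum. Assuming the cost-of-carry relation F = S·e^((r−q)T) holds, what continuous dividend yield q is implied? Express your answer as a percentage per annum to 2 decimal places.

3.35%

From F = S·e^((r−q)T): (r − q) = ln(F/S)/T
ln(6379.84/6570.19) = ln(0.971028) = -0.029400
(r − q) = -0.029400 / (24/12) = -0.014700
q = r − ln(F/S)/T = 0.0188 + 0.014700 = 0.033500
q = 3.35%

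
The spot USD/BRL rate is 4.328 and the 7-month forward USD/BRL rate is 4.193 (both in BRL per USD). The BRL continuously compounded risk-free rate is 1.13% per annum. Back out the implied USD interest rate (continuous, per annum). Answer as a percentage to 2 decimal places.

F = S·e^((r_BRL − r_USD)T) ⇒ r_USD = r_BRL − ln(F/S)/T
ln(4.193/4.328) = -0.031689; /(7/12) = -0.054324
r_USD = 0.0113 + 0.054324 = 0.065624
r_USD = 6.56%

6.56%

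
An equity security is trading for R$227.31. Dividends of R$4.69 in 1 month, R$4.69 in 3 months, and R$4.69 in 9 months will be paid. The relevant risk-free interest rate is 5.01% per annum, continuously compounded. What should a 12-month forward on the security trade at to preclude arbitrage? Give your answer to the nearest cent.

R$224.46

PV(dividends) I = 4.69·e^(−0.0501·1/12) + 4.69·e^(−0.0501·3/12) + 4.69·e^(−0.0501·9/12)
I = 4.6705 + 4.6316 + 4.5170 = 13.8191
F = (S − I)·e^(rT) = (227.31 − 13.8191) · e^(0.0501·12/12)
= 213.4909 · e^0.050100 = 213.4909 × 1.051376 = R$224.46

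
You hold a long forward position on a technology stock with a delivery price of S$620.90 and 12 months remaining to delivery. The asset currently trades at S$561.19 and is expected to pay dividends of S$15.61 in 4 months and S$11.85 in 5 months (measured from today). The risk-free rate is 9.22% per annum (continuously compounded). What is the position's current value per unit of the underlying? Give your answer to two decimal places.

-S$31.56

PV(remaining dividends) I = 15.61·e^(−0.0922·4/12) + 11.85·e^(−0.0922·5/12) = 26.5409
Current forward F = (S − I)·e^(rT) = (561.19 − 26.5409)·e^(0.0922·12/12) = 534.6491 × 1.096584 = 586.2876
Value (long) = (F − K)·e^(−rT) = (586.2876 − 620.90) × 0.911923 = -31.5638
Value = -S$31.56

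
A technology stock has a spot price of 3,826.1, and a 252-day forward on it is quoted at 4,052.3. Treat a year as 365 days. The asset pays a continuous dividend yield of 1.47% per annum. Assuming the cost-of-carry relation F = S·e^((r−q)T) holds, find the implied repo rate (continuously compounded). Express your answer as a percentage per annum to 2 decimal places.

9.79%

From F = S·e^((r−q)T): (r − q) = ln(F/S)/T
ln(4052.3/3826.1) = ln(1.059120) = 0.057438
(r − q) = 0.057438 / (252/365) = 0.083194
r = ln(F/S)/T + q = 0.083194 + 0.0147 = 0.097894
r = 9.79%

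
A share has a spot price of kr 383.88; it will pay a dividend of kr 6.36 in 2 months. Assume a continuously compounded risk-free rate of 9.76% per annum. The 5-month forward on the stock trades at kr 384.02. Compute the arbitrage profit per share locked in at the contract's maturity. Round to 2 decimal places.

kr 9.28 per share

PV(dividends) I = 6.36·e^(−0.0976·2/12) = 6.2574
Fair forward F* = (S − I)·e^(rT) = (383.88 − 6.2574)·e^0.040667 = 377.6226 × 1.041505 = 393.2958
Market kr 384.02 < fair 393.2958: forward underpriced → reverse cash-and-carry (short the stock, invest proceeds at r, pay the dividends, go long the forward).
Profit at T = |F_mkt − F*| = |384.02 − 393.2958| = kr 9.28 per share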